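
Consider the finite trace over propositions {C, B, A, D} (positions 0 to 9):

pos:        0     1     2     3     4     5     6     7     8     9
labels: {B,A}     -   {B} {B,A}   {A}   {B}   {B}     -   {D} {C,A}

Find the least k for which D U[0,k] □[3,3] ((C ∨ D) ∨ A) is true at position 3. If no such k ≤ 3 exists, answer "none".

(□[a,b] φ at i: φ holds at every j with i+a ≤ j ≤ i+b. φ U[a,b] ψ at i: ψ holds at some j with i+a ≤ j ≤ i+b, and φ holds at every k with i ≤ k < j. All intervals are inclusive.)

Need earliest j ≥ 3 with □[3,3] ((C ∨ D) ∨ A), and D at every k in [3,j-1].
  j=3: rhs fails.
  j=4: rhs fails.
  j=5: rhs holds but lhs fails at k=3.
  j=6: rhs holds but lhs fails at k=3.
No witness within the range → none.

none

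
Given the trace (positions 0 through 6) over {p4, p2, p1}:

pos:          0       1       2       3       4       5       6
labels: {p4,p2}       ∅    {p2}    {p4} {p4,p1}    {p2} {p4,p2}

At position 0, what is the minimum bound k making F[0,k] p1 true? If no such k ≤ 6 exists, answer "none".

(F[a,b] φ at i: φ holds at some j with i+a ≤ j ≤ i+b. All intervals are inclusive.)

Scan j = 0,1,… for p1:
  j=0: fails
  j=1: fails
  j=2: fails
  j=3: fails
  j=4: holds
First hit at j=4, so smallest k = 4-0 = 4.

4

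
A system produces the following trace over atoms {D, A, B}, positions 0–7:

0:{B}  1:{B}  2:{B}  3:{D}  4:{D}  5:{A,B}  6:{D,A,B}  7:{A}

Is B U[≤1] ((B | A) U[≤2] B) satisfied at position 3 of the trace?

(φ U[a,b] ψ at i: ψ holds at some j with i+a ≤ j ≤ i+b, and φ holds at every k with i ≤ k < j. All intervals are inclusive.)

Need some j in [3,4] with ((B | A) U[≤2] B), and B at every k in [3,j-1].
  j=3: ((B | A) U[≤2] B) — fails.
  j=4: ((B | A) U[≤2] B) — fails.
No j in the window works → until fails.

No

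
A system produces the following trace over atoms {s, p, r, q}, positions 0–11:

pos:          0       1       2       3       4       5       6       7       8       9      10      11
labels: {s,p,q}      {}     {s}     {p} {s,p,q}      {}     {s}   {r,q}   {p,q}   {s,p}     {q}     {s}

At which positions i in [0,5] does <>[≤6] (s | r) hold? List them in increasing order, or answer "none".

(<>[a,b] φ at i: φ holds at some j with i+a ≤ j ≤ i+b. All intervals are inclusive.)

0, 1, 2, 3, 4, 5

Evaluate at each i in [0,5]:
  i=0: ✓ (witness j=0)
  i=1: ✓ (witness j=2)
  i=2: ✓ (witness j=2)
  i=3: ✓ (witness j=4)
  i=4: ✓ (witness j=4)
  i=5: ✓ (witness j=6)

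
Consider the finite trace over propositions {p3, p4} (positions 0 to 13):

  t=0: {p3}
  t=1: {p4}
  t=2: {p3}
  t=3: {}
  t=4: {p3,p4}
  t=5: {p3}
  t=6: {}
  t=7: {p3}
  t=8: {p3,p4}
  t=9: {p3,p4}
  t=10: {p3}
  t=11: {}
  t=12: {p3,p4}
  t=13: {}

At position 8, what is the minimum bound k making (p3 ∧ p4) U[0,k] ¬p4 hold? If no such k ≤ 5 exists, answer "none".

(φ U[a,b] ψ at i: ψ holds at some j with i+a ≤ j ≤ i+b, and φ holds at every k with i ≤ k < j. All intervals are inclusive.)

2

Need earliest j ≥ 8 with ¬p4, and (p3 ∧ p4) at every k in [8,j-1].
  j=8: rhs fails.
  j=9: rhs fails.
  j=10: rhs holds; lhs holds on [8,9]. k = 2.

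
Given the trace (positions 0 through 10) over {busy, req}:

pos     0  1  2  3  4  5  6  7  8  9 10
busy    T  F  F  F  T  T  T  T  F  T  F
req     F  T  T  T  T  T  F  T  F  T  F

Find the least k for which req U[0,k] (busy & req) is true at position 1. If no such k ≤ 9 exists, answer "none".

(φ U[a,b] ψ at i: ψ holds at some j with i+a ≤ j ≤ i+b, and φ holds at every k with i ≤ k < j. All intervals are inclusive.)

Need earliest j ≥ 1 with (busy & req), and req at every k in [1,j-1].
  j=1: rhs fails.
  j=2: rhs fails.
  j=3: rhs fails.
  j=4: rhs holds; lhs holds on [1,3]. k = 3.

3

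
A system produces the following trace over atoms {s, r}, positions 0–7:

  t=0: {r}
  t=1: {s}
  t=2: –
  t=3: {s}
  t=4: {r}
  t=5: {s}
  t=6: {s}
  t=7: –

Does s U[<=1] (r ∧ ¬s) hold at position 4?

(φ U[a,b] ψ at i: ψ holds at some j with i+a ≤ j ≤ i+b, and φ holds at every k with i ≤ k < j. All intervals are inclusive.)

Need some j in [4,5] with (r ∧ ¬s), and s at every k in [4,j-1].
  j=4: (r ∧ ¬s) holds; no prefix to check → satisfied.

Holds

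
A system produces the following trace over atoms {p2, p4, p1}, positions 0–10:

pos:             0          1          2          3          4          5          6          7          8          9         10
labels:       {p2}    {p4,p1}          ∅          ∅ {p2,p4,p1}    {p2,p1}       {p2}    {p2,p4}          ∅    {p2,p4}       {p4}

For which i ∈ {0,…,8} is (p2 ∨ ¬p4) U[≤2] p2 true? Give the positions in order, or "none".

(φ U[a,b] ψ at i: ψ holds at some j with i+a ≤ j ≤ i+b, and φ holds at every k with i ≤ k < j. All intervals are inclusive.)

Evaluate at each i in [0,8]:
  i=0: ✓ (rhs at j=0)
  i=1: ✗ (no rhs in [1,3])
  i=2: ✓ (rhs at j=4; lhs holds on [2,3])
  i=3: ✓ (rhs at j=4; lhs holds on [3,3])
  i=4: ✓ (rhs at j=4)
  i=5: ✓ (rhs at j=5)
  i=6: ✓ (rhs at j=6)
  i=7: ✓ (rhs at j=7)
  i=8: ✓ (rhs at j=9; lhs holds on [8,8])

0, 2, 3, 4, 5, 6, 7, 8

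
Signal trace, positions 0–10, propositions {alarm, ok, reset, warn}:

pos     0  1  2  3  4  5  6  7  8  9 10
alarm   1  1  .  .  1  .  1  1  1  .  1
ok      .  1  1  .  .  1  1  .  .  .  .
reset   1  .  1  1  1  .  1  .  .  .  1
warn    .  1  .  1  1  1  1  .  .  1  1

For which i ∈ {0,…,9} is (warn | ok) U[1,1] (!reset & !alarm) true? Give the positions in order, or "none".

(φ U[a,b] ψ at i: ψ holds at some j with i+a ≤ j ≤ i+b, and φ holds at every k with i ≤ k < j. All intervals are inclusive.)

4

Evaluate at each i in [0,9]:
  i=0: ✗ (no rhs in [1,1])
  i=1: ✗ (no rhs in [2,2])
  i=2: ✗ (no rhs in [3,3])
  i=3: ✗ (no rhs in [4,4])
  i=4: ✓ (rhs at j=5; lhs holds on [4,4])
  i=5: ✗ (no rhs in [6,6])
  i=6: ✗ (no rhs in [7,7])
  i=7: ✗ (no rhs in [8,8])
  i=8: ✗ (lhs fails at k=8 before rhs at j=9)
  i=9: ✗ (no rhs in [10,10])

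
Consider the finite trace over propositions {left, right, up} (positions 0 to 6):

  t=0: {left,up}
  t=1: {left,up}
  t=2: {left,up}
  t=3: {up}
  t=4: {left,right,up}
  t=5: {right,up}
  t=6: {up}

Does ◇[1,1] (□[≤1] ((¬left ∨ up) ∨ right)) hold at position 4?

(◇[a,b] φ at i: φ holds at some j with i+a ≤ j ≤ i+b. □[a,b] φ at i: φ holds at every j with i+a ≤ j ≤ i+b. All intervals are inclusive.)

Check □[≤1] ((¬left ∨ up) ∨ right) at each j in [5,5]:
  j=5: holds on [5,6]
Found at j=5 → formula holds.

Yes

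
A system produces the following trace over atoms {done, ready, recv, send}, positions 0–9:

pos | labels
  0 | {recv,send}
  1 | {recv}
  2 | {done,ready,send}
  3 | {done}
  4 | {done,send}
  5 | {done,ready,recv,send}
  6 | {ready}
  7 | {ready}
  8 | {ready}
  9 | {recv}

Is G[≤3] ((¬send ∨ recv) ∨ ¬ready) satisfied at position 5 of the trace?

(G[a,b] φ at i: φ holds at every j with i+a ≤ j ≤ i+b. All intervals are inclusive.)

True

Check ((¬send ∨ recv) ∨ ¬ready) at every j in [5,8]:
  j=5: true
  j=6: true
  j=7: true
  j=8: true
All positions satisfy it → formula holds.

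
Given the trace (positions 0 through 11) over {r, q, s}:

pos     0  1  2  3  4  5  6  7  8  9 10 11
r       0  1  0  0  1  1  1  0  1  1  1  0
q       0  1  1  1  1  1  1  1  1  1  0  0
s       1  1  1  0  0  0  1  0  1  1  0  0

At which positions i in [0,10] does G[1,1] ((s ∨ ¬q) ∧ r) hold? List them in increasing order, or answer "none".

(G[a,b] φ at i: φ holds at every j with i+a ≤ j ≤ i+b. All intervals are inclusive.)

0, 5, 7, 8, 9

Evaluate at each i in [0,10]:
  i=0: ✓ (all of [1,1])
  i=1: ✗ (fails at j=2)
  i=2: ✗ (fails at j=3)
  i=3: ✗ (fails at j=4)
  i=4: ✗ (fails at j=5)
  i=5: ✓ (all of [6,6])
  i=6: ✗ (fails at j=7)
  i=7: ✓ (all of [8,8])
  i=8: ✓ (all of [9,9])
  i=9: ✓ (all of [10,10])
  i=10: ✗ (fails at j=11)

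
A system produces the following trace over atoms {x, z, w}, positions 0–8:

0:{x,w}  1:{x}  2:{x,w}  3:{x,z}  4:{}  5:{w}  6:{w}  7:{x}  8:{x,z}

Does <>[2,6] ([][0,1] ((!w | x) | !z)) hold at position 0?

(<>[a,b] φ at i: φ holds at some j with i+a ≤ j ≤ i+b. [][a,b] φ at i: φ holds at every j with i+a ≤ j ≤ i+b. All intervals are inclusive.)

Yes

Check [][0,1] ((!w | x) | !z) at each j in [2,6]:
  j=2: holds on [2,3]
  j=3: holds on [3,4]
  j=4: holds on [4,5]
  j=5: holds on [5,6]
  j=6: holds on [6,7]
Found at j=2 → formula holds.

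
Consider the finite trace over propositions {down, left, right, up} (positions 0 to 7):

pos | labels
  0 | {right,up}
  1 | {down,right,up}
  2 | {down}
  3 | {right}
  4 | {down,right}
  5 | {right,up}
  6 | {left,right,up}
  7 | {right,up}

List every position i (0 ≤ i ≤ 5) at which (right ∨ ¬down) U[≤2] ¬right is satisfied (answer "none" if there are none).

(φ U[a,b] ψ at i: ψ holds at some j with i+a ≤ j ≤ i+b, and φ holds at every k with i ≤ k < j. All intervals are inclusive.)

0, 1, 2

Evaluate at each i in [0,5]:
  i=0: ✓ (rhs at j=2; lhs holds on [0,1])
  i=1: ✓ (rhs at j=2; lhs holds on [1,1])
  i=2: ✓ (rhs at j=2)
  i=3: ✗ (no rhs in [3,5])
  i=4: ✗ (no rhs in [4,6])
  i=5: ✗ (no rhs in [5,7])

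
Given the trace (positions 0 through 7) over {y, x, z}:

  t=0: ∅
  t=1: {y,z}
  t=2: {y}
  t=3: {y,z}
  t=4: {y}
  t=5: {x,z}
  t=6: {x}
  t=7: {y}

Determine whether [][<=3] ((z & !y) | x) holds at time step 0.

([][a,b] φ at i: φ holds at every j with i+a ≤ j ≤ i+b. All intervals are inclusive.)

Does not hold

Check ((z & !y) | x) at every j in [0,3]:
  j=0: false
  j=1: false
  j=2: false
  j=3: false
Fails at j=0 → formula fails.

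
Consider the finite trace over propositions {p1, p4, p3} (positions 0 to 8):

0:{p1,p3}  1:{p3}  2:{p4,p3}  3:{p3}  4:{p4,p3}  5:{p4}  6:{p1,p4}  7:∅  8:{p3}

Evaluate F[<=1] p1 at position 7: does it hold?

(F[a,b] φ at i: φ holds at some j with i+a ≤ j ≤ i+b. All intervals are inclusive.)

No

Check p1 at each j in [7,8]:
  j=7: false
  j=8: false
No position in the window satisfies it → formula fails.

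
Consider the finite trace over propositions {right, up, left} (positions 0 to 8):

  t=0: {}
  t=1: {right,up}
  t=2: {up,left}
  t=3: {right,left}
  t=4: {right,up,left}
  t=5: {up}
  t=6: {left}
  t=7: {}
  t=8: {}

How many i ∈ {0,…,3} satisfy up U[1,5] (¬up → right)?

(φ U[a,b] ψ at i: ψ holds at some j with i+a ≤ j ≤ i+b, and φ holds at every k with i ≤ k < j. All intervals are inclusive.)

2

Evaluate at each i in [0,3]:
  i=0: ✗ (lhs fails at k=0 before rhs at j=1)
  i=1: ✓ (rhs at j=2; lhs holds on [1,1])
  i=2: ✓ (rhs at j=3; lhs holds on [2,2])
  i=3: ✗ (lhs fails at k=3 before rhs at j=4)
Positions where it holds: {1, 2} → 2.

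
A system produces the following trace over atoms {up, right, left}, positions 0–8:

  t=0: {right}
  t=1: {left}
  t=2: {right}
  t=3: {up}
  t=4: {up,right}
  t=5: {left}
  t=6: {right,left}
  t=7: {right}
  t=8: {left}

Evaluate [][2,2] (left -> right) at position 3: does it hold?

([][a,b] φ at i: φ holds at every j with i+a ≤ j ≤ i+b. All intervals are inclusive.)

Does not hold

Check (left -> right) at every j in [5,5]:
  j=5: antecedent true; consequent false → ✗
Fails at j=5 → formula fails.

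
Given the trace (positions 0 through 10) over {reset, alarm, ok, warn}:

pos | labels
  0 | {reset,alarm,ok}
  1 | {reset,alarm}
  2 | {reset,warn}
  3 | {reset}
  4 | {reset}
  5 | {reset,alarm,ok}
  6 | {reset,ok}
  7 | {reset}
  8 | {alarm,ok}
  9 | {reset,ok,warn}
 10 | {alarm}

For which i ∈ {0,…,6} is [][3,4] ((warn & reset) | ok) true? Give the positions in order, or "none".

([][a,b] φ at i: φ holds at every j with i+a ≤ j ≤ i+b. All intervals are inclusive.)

Evaluate at each i in [0,6]:
  i=0: ✗ (fails at j=3)
  i=1: ✗ (fails at j=4)
  i=2: ✓ (all of [5,6])
  i=3: ✗ (fails at j=7)
  i=4: ✗ (fails at j=7)
  i=5: ✓ (all of [8,9])
  i=6: ✗ (fails at j=10)

2, 5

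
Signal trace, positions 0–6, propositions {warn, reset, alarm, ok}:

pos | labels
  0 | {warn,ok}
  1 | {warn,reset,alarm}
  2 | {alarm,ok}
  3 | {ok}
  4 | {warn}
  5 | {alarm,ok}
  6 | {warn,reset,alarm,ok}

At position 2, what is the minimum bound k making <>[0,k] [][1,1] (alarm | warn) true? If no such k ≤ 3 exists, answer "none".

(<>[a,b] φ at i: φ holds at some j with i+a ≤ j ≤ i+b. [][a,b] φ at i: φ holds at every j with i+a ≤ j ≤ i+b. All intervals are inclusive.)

1

Scan j = 2,3,… for [][1,1] (alarm | warn):
  j=2: fails
  j=3: holds
First hit at j=3, so smallest k = 3-2 = 1.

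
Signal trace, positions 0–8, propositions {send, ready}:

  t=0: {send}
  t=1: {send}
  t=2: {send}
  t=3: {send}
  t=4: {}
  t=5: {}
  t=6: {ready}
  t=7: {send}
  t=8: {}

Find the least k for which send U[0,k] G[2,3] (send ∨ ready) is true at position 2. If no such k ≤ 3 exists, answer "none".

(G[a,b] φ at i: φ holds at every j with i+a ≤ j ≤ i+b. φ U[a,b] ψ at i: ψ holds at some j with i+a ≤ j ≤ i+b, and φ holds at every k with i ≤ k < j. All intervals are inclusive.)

Need earliest j ≥ 2 with G[2,3] (send ∨ ready), and send at every k in [2,j-1].
  j=2: rhs fails.
  j=3: rhs fails.
  j=4: rhs holds; lhs holds on [2,3]. k = 2.

2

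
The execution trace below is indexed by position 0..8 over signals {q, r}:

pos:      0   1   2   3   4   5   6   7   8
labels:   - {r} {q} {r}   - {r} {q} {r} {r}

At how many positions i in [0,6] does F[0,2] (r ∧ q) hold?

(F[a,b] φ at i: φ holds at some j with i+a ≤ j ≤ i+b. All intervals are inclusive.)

0

Evaluate at each i in [0,6]:
  i=0: ✗ (none in [0,2])
  i=1: ✗ (none in [1,3])
  i=2: ✗ (none in [2,4])
  i=3: ✗ (none in [3,5])
  i=4: ✗ (none in [4,6])
  i=5: ✗ (none in [5,7])
  i=6: ✗ (none in [6,8])
Positions where it holds: {} → 0.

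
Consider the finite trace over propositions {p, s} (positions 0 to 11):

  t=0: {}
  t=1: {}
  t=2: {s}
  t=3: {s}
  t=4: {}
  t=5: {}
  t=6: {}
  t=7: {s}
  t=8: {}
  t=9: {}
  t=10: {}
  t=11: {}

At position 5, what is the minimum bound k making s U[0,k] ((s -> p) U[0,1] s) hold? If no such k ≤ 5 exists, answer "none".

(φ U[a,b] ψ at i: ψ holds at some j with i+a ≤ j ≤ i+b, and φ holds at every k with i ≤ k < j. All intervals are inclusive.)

none

Need earliest j ≥ 5 with ((s -> p) U[0,1] s), and s at every k in [5,j-1].
  j=5: rhs fails.
  j=6: rhs holds but lhs fails at k=5.
  j=7: rhs holds but lhs fails at k=5.
  j=8: rhs fails.
  j=9: rhs fails.
  j=10: rhs fails.
No witness within the range → none.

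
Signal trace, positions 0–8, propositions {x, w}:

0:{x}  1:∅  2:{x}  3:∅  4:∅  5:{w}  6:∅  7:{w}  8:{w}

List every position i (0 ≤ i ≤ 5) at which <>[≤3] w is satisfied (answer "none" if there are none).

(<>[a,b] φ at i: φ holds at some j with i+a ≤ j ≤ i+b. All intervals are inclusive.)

Evaluate at each i in [0,5]:
  i=0: ✗ (none in [0,3])
  i=1: ✗ (none in [1,4])
  i=2: ✓ (witness j=5)
  i=3: ✓ (witness j=5)
  i=4: ✓ (witness j=5)
  i=5: ✓ (witness j=5)

2, 3, 4, 5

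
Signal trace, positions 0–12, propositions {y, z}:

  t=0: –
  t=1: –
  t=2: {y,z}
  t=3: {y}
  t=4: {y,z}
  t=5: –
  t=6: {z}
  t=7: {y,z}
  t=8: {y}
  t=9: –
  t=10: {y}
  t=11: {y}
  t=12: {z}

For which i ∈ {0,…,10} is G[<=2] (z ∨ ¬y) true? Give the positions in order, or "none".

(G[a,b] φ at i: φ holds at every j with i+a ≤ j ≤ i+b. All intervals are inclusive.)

Evaluate at each i in [0,10]:
  i=0: ✓ (all of [0,2])
  i=1: ✗ (fails at j=3)
  i=2: ✗ (fails at j=3)
  i=3: ✗ (fails at j=3)
  i=4: ✓ (all of [4,6])
  i=5: ✓ (all of [5,7])
  i=6: ✗ (fails at j=8)
  i=7: ✗ (fails at j=8)
  i=8: ✗ (fails at j=8)
  i=9: ✗ (fails at j=10)
  i=10: ✗ (fails at j=10)

0, 4, 5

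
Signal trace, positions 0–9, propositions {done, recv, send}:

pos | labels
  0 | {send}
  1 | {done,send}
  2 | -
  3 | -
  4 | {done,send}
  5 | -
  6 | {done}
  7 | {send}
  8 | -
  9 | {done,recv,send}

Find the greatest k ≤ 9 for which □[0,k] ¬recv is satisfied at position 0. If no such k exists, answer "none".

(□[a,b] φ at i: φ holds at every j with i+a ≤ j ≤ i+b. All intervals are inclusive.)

¬recv must hold from j=0 onward; find where it first fails.
  j=0: holds
  j=1: holds
  j=2: holds
  j=3: holds
  j=4: holds
  j=5: holds
  j=6: holds
  j=7: holds
  j=8: holds
  j=9: fails
Holds on [0,8], so largest k = 8.

8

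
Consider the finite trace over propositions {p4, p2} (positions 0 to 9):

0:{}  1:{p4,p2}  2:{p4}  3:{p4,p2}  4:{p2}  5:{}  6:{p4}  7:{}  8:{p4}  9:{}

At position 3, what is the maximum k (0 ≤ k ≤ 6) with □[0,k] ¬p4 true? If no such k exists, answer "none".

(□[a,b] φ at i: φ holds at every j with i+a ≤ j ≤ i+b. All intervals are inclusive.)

¬p4 must hold from j=3 onward; find where it first fails.
  j=3: fails → no k works.

none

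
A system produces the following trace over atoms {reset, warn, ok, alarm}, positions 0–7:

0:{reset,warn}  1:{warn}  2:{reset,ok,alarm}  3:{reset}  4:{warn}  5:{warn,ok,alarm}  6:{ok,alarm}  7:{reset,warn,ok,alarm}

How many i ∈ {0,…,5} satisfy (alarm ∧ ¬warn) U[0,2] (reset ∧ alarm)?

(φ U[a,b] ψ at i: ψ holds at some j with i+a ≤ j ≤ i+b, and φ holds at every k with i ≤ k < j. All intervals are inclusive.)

Evaluate at each i in [0,5]:
  i=0: ✗ (lhs fails at k=0 before rhs at j=2)
  i=1: ✗ (lhs fails at k=1 before rhs at j=2)
  i=2: ✓ (rhs at j=2)
  i=3: ✗ (no rhs in [3,5])
  i=4: ✗ (no rhs in [4,6])
  i=5: ✗ (lhs fails at k=5 before rhs at j=7)
Positions where it holds: {2} → 1.

1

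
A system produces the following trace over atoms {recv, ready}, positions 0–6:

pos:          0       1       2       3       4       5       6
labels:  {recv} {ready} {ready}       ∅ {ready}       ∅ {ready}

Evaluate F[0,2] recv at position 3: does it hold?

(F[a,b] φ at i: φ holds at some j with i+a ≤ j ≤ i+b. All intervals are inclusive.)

Check recv at each j in [3,5]:
  j=3: false
  j=4: false
  j=5: false
No position in the window satisfies it → formula fails.

No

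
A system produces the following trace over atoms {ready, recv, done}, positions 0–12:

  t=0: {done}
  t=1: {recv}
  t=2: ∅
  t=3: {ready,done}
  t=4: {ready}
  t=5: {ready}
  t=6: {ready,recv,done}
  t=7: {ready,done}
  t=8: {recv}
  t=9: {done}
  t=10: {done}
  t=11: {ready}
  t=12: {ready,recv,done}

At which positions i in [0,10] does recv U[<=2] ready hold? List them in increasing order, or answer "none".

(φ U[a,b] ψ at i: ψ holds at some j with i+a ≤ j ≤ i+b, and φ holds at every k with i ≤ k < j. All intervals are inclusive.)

3, 4, 5, 6, 7

Evaluate at each i in [0,10]:
  i=0: ✗ (no rhs in [0,2])
  i=1: ✗ (lhs fails at k=2 before rhs at j=3)
  i=2: ✗ (lhs fails at k=2 before rhs at j=3)
  i=3: ✓ (rhs at j=3)
  i=4: ✓ (rhs at j=4)
  i=5: ✓ (rhs at j=5)
  i=6: ✓ (rhs at j=6)
  i=7: ✓ (rhs at j=7)
  i=8: ✗ (no rhs in [8,10])
  i=9: ✗ (lhs fails at k=9 before rhs at j=11)
  i=10: ✗ (lhs fails at k=10 before rhs at j=11)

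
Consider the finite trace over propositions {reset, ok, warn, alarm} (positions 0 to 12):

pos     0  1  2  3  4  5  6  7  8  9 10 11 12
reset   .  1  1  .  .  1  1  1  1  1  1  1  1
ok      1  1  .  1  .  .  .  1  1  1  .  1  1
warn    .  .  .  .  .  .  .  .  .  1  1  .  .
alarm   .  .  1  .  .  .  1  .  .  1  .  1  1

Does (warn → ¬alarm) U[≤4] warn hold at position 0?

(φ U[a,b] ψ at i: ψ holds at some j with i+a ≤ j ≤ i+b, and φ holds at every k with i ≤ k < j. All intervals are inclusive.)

False

Need some j in [0,4] with warn, and (warn → ¬alarm) at every k in [0,j-1].
  j=0: warn false.
  j=1: warn false.
  j=2: warn false.
  j=3: warn false.
  j=4: warn false.
No j in the window works → until fails.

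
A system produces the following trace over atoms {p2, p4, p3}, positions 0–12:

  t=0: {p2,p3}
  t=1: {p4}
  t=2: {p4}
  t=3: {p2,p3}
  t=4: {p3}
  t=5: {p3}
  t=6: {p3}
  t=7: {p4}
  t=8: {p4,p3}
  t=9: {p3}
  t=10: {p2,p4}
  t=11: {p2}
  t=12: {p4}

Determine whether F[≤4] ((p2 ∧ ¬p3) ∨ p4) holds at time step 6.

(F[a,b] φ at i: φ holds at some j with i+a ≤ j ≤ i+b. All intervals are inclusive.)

Yes

Check ((p2 ∧ ¬p3) ∨ p4) at each j in [6,10]:
  j=6: false
  j=7: true
  j=8: true
  j=9: false
  j=10: true
Found at j=7 → formula holds.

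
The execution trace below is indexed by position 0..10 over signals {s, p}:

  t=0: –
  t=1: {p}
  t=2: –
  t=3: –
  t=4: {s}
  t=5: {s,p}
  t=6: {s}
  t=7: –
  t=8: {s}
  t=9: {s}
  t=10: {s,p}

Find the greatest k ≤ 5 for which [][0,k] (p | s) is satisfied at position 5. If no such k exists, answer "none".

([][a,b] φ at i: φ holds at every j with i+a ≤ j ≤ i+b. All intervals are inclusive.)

1

(p | s) must hold from j=5 onward; find where it first fails.
  j=5: holds
  j=6: holds
  j=7: fails
Holds on [5,6], so largest k = 1.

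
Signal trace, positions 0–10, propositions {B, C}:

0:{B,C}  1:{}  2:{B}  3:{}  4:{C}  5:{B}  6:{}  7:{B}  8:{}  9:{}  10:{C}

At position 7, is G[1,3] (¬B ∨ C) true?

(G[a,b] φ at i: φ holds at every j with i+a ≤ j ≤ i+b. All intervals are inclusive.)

Check (¬B ∨ C) at every j in [8,10]:
  j=8: true
  j=9: true
  j=10: true
All positions satisfy it → formula holds.

True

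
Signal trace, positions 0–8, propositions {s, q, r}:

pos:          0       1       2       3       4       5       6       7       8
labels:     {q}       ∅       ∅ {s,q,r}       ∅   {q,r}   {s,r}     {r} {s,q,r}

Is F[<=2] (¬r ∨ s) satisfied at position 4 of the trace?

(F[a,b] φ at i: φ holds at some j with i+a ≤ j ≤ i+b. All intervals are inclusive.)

True

Check (¬r ∨ s) at each j in [4,6]:
  j=4: true
  j=5: false
  j=6: true
Found at j=4 → formula holds.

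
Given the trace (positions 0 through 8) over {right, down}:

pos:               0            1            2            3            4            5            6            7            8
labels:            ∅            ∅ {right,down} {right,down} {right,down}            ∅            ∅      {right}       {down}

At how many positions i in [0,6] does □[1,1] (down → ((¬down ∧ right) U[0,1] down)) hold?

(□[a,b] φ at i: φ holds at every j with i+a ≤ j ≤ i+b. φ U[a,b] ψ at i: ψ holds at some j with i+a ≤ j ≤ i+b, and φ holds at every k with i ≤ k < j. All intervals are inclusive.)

Evaluate at each i in [0,6]:
  i=0: ✓ (all of [1,1])
  i=1: ✓ (all of [2,2])
  i=2: ✓ (all of [3,3])
  i=3: ✓ (all of [4,4])
  i=4: ✓ (all of [5,5])
  i=5: ✓ (all of [6,6])
  i=6: ✓ (all of [7,7])
Positions where it holds: {0, 1, 2, 3, 4, 5, 6} → 7.

7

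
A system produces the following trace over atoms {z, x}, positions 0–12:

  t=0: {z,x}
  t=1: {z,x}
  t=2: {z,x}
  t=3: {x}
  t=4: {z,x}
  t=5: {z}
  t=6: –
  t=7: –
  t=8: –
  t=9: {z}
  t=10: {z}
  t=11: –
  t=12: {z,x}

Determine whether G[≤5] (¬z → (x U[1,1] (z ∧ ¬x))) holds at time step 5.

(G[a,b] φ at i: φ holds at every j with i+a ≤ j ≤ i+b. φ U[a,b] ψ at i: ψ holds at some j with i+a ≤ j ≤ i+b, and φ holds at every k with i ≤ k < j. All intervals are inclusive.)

No

Check (¬z → (x U[1,1] (z ∧ ¬x))) at every j in [5,10]:
  j=5: antecedent false → ✓
  j=6: antecedent true; consequent fails → ✗
  j=7: antecedent true; consequent fails → ✗
  j=8: antecedent true; consequent fails → ✗
  j=9: antecedent false → ✓
  j=10: antecedent false → ✓
Fails at j=6 → formula fails.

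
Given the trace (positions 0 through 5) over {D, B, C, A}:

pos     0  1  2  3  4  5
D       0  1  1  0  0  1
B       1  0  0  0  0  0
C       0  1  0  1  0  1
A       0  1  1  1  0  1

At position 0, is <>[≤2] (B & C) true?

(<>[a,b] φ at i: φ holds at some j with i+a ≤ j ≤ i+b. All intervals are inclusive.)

Check (B & C) at each j in [0,2]:
  j=0: false
  j=1: false
  j=2: false
No position in the window satisfies it → formula fails.

False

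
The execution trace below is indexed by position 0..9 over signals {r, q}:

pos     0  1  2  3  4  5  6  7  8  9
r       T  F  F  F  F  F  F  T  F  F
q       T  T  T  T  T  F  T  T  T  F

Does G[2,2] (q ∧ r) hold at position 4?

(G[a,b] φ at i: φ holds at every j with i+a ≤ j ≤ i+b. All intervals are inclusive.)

Does not hold

Check (q ∧ r) at every j in [6,6]:
  j=6: false
Fails at j=6 → formula fails.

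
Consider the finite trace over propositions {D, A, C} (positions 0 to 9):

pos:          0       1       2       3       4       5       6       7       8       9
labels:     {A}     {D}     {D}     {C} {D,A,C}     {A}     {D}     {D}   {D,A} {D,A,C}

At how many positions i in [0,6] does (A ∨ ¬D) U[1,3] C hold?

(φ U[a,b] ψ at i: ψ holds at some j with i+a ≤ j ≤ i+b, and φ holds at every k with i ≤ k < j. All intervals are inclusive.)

Evaluate at each i in [0,6]:
  i=0: ✗ (lhs fails at k=1 before rhs at j=3)
  i=1: ✗ (lhs fails at k=1 before rhs at j=3)
  i=2: ✗ (lhs fails at k=2 before rhs at j=3)
  i=3: ✓ (rhs at j=4; lhs holds on [3,3])
  i=4: ✗ (no rhs in [5,7])
  i=5: ✗ (no rhs in [6,8])
  i=6: ✗ (lhs fails at k=6 before rhs at j=9)
Positions where it holds: {3} → 1.

1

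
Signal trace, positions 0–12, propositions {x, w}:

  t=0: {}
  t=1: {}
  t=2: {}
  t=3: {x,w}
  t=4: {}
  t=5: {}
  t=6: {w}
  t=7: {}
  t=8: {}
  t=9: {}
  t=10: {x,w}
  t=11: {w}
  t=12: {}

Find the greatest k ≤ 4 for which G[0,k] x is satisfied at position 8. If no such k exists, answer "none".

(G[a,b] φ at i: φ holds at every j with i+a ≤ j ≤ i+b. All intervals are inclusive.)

none

x must hold from j=8 onward; find where it first fails.
  j=8: fails → no k works.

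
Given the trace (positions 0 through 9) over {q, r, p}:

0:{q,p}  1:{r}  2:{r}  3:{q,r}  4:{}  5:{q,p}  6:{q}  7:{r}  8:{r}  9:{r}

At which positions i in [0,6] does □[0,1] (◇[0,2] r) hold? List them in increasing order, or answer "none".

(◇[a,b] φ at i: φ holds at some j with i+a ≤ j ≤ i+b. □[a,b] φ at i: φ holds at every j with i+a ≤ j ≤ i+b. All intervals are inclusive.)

Evaluate at each i in [0,6]:
  i=0: ✓ (all of [0,1])
  i=1: ✓ (all of [1,2])
  i=2: ✓ (all of [2,3])
  i=3: ✗ (fails at j=4)
  i=4: ✗ (fails at j=4)
  i=5: ✓ (all of [5,6])
  i=6: ✓ (all of [6,7])

0, 1, 2, 5, 6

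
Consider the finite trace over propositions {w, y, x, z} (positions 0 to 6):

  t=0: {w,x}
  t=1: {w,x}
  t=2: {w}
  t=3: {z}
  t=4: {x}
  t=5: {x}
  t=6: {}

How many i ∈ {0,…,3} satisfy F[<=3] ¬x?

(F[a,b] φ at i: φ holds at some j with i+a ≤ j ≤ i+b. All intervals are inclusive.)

4

Evaluate at each i in [0,3]:
  i=0: ✓ (witness j=2)
  i=1: ✓ (witness j=2)
  i=2: ✓ (witness j=2)
  i=3: ✓ (witness j=3)
Positions where it holds: {0, 1, 2, 3} → 4.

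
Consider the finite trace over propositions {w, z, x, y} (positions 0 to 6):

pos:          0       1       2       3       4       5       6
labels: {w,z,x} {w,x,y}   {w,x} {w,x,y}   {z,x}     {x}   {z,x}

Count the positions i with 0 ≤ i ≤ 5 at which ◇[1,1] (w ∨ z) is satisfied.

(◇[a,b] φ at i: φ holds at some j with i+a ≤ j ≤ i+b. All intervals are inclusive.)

5

Evaluate at each i in [0,5]:
  i=0: ✓ (witness j=1)
  i=1: ✓ (witness j=2)
  i=2: ✓ (witness j=3)
  i=3: ✓ (witness j=4)
  i=4: ✗ (none in [5,5])
  i=5: ✓ (witness j=6)
Positions where it holds: {0, 1, 2, 3, 5} → 5.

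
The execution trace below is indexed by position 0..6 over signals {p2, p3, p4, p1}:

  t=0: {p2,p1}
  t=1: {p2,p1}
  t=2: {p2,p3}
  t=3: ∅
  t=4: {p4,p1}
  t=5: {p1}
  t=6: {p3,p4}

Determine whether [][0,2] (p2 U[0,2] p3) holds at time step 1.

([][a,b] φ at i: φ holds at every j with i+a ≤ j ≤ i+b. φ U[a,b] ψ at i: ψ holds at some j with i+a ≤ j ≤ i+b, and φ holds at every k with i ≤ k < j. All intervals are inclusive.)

Check (p2 U[0,2] p3) at every j in [1,3]:
  j=1: holds
  j=2: holds
  j=3: fails
Fails at j=3 → formula fails.

False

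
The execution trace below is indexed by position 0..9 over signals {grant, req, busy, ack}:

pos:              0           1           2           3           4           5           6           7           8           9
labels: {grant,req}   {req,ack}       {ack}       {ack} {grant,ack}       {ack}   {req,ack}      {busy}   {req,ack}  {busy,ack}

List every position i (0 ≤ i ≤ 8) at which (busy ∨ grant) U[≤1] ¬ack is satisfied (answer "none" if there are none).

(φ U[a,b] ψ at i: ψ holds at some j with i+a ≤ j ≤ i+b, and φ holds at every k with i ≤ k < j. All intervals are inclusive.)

Evaluate at each i in [0,8]:
  i=0: ✓ (rhs at j=0)
  i=1: ✗ (no rhs in [1,2])
  i=2: ✗ (no rhs in [2,3])
  i=3: ✗ (no rhs in [3,4])
  i=4: ✗ (no rhs in [4,5])
  i=5: ✗ (no rhs in [5,6])
  i=6: ✗ (lhs fails at k=6 before rhs at j=7)
  i=7: ✓ (rhs at j=7)
  i=8: ✗ (no rhs in [8,9])

0, 7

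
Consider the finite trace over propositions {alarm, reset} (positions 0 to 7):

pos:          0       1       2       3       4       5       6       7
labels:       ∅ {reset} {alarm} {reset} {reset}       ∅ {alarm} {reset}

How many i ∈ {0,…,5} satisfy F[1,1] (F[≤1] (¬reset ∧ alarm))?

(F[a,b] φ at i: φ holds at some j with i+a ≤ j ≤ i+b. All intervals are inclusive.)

Evaluate at each i in [0,5]:
  i=0: ✓ (witness j=1)
  i=1: ✓ (witness j=2)
  i=2: ✗ (none in [3,3])
  i=3: ✗ (none in [4,4])
  i=4: ✓ (witness j=5)
  i=5: ✓ (witness j=6)
Positions where it holds: {0, 1, 4, 5} → 4.

4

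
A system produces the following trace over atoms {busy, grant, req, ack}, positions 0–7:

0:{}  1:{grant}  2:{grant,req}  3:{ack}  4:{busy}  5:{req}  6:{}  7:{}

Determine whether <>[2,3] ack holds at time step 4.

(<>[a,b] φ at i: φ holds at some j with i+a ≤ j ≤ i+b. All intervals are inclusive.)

Does not hold

Check ack at each j in [6,7]:
  j=6: false
  j=7: false
No position in the window satisfies it → formula fails.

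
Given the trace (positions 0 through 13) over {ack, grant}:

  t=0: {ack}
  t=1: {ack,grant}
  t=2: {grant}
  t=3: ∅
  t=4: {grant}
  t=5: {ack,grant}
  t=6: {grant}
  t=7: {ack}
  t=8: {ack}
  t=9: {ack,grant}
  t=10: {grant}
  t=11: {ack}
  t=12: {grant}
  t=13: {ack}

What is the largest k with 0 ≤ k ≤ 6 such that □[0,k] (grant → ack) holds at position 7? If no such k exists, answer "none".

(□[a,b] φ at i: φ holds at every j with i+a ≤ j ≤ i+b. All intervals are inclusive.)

(grant → ack) must hold from j=7 onward; find where it first fails.
  j=7: holds
  j=8: holds
  j=9: holds
  j=10: fails
Holds on [7,9], so largest k = 2.

2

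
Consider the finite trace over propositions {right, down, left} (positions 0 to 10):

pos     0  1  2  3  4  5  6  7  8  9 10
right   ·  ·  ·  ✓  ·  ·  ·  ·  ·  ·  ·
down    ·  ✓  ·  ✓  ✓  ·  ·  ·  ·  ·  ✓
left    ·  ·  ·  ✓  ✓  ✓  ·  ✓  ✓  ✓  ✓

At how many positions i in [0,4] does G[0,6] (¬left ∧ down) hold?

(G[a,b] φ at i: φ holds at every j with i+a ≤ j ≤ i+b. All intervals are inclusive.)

0

Evaluate at each i in [0,4]:
  i=0: ✗ (fails at j=0)
  i=1: ✗ (fails at j=2)
  i=2: ✗ (fails at j=2)
  i=3: ✗ (fails at j=3)
  i=4: ✗ (fails at j=4)
Positions where it holds: {} → 0.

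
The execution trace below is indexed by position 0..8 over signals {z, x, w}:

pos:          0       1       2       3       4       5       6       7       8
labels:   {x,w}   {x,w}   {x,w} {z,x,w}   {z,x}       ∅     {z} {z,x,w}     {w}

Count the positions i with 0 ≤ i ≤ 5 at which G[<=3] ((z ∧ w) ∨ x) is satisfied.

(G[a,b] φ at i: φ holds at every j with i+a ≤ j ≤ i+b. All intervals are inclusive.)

Evaluate at each i in [0,5]:
  i=0: ✓ (all of [0,3])
  i=1: ✓ (all of [1,4])
  i=2: ✗ (fails at j=5)
  i=3: ✗ (fails at j=5)
  i=4: ✗ (fails at j=5)
  i=5: ✗ (fails at j=5)
Positions where it holds: {0, 1} → 2.

2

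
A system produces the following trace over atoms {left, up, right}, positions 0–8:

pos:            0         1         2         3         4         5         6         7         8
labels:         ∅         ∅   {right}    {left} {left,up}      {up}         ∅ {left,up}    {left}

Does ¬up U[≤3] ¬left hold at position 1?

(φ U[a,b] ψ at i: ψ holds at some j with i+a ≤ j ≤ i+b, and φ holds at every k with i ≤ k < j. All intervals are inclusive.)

Holds

Need some j in [1,4] with ¬left, and ¬up at every k in [1,j-1].
  j=1: ¬left holds; no prefix to check → satisfied.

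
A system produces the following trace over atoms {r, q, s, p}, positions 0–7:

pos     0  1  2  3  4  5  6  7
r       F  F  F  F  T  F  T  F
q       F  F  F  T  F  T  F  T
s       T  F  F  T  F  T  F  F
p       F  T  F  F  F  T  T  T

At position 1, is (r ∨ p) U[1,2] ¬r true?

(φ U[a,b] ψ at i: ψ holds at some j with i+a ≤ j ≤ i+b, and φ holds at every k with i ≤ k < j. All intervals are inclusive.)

Need some j in [2,3] with ¬r, and (r ∨ p) at every k in [1,j-1].
  j=2: ¬r holds; (r ∨ p) holds at every k in [1,1] → satisfied.

True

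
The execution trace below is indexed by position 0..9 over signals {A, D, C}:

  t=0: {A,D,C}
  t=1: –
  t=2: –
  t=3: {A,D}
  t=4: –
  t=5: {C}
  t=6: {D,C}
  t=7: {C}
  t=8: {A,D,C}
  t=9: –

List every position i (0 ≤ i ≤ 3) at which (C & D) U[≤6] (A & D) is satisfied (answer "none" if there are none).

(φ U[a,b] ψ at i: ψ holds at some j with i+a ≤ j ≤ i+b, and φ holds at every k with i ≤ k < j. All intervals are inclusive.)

Evaluate at each i in [0,3]:
  i=0: ✓ (rhs at j=0)
  i=1: ✗ (lhs fails at k=1 before rhs at j=3)
  i=2: ✗ (lhs fails at k=2 before rhs at j=3)
  i=3: ✓ (rhs at j=3)

0, 3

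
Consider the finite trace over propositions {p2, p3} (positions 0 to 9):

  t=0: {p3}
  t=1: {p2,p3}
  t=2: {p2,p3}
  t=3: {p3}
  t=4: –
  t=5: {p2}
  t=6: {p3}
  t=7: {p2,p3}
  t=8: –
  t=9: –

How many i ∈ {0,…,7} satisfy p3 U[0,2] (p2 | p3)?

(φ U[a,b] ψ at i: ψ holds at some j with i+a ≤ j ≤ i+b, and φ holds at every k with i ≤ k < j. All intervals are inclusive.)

Evaluate at each i in [0,7]:
  i=0: ✓ (rhs at j=0)
  i=1: ✓ (rhs at j=1)
  i=2: ✓ (rhs at j=2)
  i=3: ✓ (rhs at j=3)
  i=4: ✗ (lhs fails at k=4 before rhs at j=5)
  i=5: ✓ (rhs at j=5)
  i=6: ✓ (rhs at j=6)
  i=7: ✓ (rhs at j=7)
Positions where it holds: {0, 1, 2, 3, 5, 6, 7} → 7.

7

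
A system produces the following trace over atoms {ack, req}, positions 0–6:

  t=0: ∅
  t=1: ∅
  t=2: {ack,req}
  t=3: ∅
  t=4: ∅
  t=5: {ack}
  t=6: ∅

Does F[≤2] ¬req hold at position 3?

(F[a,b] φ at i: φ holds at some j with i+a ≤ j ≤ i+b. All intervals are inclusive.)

Check ¬req at each j in [3,5]:
  j=3: true
  j=4: true
  j=5: true
Found at j=3 → formula holds.

True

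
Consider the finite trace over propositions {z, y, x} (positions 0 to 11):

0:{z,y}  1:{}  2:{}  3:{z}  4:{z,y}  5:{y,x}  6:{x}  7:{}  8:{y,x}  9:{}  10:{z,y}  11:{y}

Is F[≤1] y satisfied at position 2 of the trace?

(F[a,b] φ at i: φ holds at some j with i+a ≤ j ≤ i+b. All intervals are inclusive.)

No

Check y at each j in [2,3]:
  j=2: false
  j=3: false
No position in the window satisfies it → formula fails.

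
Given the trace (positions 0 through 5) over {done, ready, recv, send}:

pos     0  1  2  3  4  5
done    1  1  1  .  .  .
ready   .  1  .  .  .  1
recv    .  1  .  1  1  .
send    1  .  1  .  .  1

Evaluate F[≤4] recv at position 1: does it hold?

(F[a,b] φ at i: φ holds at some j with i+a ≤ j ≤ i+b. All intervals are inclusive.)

Check recv at each j in [1,5]:
  j=1: true
  j=2: false
  j=3: true
  j=4: true
  j=5: false
Found at j=1 → formula holds.

Yes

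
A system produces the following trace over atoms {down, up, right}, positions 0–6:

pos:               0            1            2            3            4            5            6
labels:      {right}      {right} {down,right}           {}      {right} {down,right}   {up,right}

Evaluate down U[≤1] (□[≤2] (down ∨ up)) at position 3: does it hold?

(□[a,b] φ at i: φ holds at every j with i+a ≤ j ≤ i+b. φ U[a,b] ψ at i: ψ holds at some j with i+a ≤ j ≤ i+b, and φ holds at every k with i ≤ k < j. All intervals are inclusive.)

False

Need some j in [3,4] with □[≤2] (down ∨ up), and down at every k in [3,j-1].
  j=3: □[≤2] (down ∨ up) — fails at 3.
  j=4: □[≤2] (down ∨ up) — fails at 4.
No j in the window works → until fails.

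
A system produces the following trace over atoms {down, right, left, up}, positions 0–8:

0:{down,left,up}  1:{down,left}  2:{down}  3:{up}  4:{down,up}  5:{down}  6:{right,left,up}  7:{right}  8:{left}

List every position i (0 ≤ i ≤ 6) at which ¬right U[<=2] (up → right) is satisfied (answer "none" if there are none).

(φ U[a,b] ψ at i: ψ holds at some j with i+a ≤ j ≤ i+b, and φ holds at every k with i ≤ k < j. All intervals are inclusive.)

Evaluate at each i in [0,6]:
  i=0: ✓ (rhs at j=1; lhs holds on [0,0])
  i=1: ✓ (rhs at j=1)
  i=2: ✓ (rhs at j=2)
  i=3: ✓ (rhs at j=5; lhs holds on [3,4])
  i=4: ✓ (rhs at j=5; lhs holds on [4,4])
  i=5: ✓ (rhs at j=5)
  i=6: ✓ (rhs at j=6)

0, 1, 2, 3, 4, 5, 6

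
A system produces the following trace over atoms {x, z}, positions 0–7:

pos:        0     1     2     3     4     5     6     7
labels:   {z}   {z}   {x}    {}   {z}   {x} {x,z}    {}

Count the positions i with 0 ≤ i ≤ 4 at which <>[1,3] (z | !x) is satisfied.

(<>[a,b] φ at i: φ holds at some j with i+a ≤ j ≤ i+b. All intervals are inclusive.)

Evaluate at each i in [0,4]:
  i=0: ✓ (witness j=1)
  i=1: ✓ (witness j=3)
  i=2: ✓ (witness j=3)
  i=3: ✓ (witness j=4)
  i=4: ✓ (witness j=6)
Positions where it holds: {0, 1, 2, 3, 4} → 5.

5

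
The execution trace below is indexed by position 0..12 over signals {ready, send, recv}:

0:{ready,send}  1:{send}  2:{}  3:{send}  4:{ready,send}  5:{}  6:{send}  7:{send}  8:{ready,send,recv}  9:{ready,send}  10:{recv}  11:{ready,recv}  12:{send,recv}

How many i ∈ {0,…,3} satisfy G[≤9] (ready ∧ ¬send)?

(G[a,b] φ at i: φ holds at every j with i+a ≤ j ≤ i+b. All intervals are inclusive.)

Evaluate at each i in [0,3]:
  i=0: ✗ (fails at j=0)
  i=1: ✗ (fails at j=1)
  i=2: ✗ (fails at j=2)
  i=3: ✗ (fails at j=3)
Positions where it holds: {} → 0.

0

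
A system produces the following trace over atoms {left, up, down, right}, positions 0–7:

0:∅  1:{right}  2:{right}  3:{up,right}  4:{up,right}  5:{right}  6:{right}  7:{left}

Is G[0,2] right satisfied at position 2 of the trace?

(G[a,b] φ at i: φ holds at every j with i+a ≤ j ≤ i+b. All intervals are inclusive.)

Check right at every j in [2,4]:
  j=2: true
  j=3: true
  j=4: true
All positions satisfy it → formula holds.

Yes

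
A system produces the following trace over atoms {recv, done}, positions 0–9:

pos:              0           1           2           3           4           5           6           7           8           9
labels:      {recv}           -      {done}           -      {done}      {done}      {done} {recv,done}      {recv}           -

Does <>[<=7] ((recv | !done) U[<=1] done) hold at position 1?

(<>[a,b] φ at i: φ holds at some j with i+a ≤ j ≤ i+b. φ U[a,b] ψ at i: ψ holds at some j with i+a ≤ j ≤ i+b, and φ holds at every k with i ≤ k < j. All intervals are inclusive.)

Holds

Check ((recv | !done) U[<=1] done) at each j in [1,8]:
  j=1: holds
  j=2: holds
  j=3: holds
  j=4: holds
  j=5: holds
  j=6: holds
  j=7: holds
  j=8: fails
Found at j=1 → formula holds.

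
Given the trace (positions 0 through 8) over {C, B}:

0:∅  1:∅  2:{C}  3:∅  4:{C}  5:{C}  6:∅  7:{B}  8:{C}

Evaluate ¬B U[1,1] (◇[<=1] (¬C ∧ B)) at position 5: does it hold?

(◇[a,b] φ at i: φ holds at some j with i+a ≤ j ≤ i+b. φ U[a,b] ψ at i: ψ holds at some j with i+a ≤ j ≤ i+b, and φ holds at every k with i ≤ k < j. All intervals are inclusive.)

True

Need some j in [6,6] with ◇[<=1] (¬C ∧ B), and ¬B at every k in [5,j-1].
  j=6: ◇[<=1] (¬C ∧ B) holds; ¬B holds at every k in [5,5] → satisfied.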